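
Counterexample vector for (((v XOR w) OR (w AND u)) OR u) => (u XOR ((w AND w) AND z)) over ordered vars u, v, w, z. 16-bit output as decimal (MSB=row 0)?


F1 = (((v XOR w) OR (w AND u)) OR u)
F2 = (u XOR ((w AND w) AND z))
Counterexample to F1=>F2 is where F1=1 and F2=0.
Evaluate each row (bits = u,v,w,z, MSB first):
  row 0 [0000]: F1=0 F2=0 -> F1&~F2 -> 0
  row 1 [0001]: F1=0 F2=0 -> F1&~F2 -> 0
  row 2 [0010]: F1=1 F2=0 -> F1&~F2 -> 1
  row 3 [0011]: F1=1 F2=1 -> F1&~F2 -> 0
  row 4 [0100]: F1=1 F2=0 -> F1&~F2 -> 1
  row 5 [0101]: F1=1 F2=0 -> F1&~F2 -> 1
  row 6 [0110]: F1=0 F2=0 -> F1&~F2 -> 0
  row 7 [0111]: F1=0 F2=1 -> F1&~F2 -> 0
  row 8 [1000]: F1=1 F2=1 -> F1&~F2 -> 0
  row 9 [1001]: F1=1 F2=1 -> F1&~F2 -> 0
  row 10 [1010]: F1=1 F2=1 -> F1&~F2 -> 0
  row 11 [1011]: F1=1 F2=0 -> F1&~F2 -> 1
  row 12 [1100]: F1=1 F2=1 -> F1&~F2 -> 0
  row 13 [1101]: F1=1 F2=1 -> F1&~F2 -> 0
  row 14 [1110]: F1=1 F2=1 -> F1&~F2 -> 0
  row 15 [1111]: F1=1 F2=0 -> F1&~F2 -> 1
Full result column, 4 rows per line (u,v fixed per line; w,z runs 00..11 left to right):
  rows 0-3 [u,v=00]: 0010  = hex 2
  rows 4-7 [u,v=01]: 1100  = hex C
  rows 8-11 [u,v=10]: 0001  = hex 1
  rows 12-15 [u,v=11]: 0001  = hex 1
Counterexample vector (row 0 .. row 15) = 0010110000010001
Output column grouped in 4s = 0010 1100 0001 0001 = 0x2C11
Convert to decimal digit by digit (value = value*16 + digit):
  2 -> 2
  2*16 + 12 (C) = 44
  44*16 + 1 = 705
  705*16 + 1 = 11281
Decimal = 11281

11281


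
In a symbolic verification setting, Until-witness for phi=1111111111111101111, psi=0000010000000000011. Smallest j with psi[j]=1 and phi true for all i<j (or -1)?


(phi U psi) at 0: need smallest j with psi[j]=1 and phi[i]=1 for all i in [0,j).
Scan from step 0:
  step 0: phi=1, psi=0 -> continue
  step 1: phi=1, psi=0 -> continue
  step 2: phi=1, psi=0 -> continue
  step 3: phi=1, psi=0 -> continue
  step 5: psi=1 and phi held for [0,5) -> witness found
Witness step = 5

5


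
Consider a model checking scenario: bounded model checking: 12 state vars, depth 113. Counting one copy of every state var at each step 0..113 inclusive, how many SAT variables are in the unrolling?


BMC unrolls to depth k, creating one copy of each state var for steps 0..k.
Step count = 113 + 1 = 114 (steps 0 through 113)
Vars per step = 12
Total = 12 * 114 = 1368

1368


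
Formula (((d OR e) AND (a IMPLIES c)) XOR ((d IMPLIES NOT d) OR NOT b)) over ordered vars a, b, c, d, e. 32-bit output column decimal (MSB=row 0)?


Formula: (((d OR e) AND (a IMPLIES c)) XOR ((d IMPLIES NOT d) OR NOT b)) over a, b, c, d, e (32 rows)
Evaluate each row (bits = a,b,c,d,e, MSB first):
  row 0 [00000]: (((0 OR 0) AND (0 IMPLIES 0)) XOR ((0 IMPLIES NOT 0) OR NOT 0)) -> 1
  row 1 [00001]: (((0 OR 1) AND (0 IMPLIES 0)) XOR ((0 IMPLIES NOT 0) OR NOT 0)) -> 0
  row 2 [00010]: (((1 OR 0) AND (0 IMPLIES 0)) XOR ((1 IMPLIES NOT 1) OR NOT 0)) -> 0
  row 3 [00011]: (((1 OR 1) AND (0 IMPLIES 0)) XOR ((1 IMPLIES NOT 1) OR NOT 0)) -> 0
  row 4 [00100]: (((0 OR 0) AND (0 IMPLIES 1)) XOR ((0 IMPLIES NOT 0) OR NOT 0)) -> 1
  row 5 [00101]: (((0 OR 1) AND (0 IMPLIES 1)) XOR ((0 IMPLIES NOT 0) OR NOT 0)) -> 0
  row 6 [00110]: (((1 OR 0) AND (0 IMPLIES 1)) XOR ((1 IMPLIES NOT 1) OR NOT 0)) -> 0
  row 7 [00111]: (((1 OR 1) AND (0 IMPLIES 1)) XOR ((1 IMPLIES NOT 1) OR NOT 0)) -> 0
  row 8 [01000]: (((0 OR 0) AND (0 IMPLIES 0)) XOR ((0 IMPLIES NOT 0) OR NOT 1)) -> 1
  row 9 [01001]: (((0 OR 1) AND (0 IMPLIES 0)) XOR ((0 IMPLIES NOT 0) OR NOT 1)) -> 0
  row 10 [01010]: (((1 OR 0) AND (0 IMPLIES 0)) XOR ((1 IMPLIES NOT 1) OR NOT 1)) -> 1
  row 11 [01011]: (((1 OR 1) AND (0 IMPLIES 0)) XOR ((1 IMPLIES NOT 1) OR NOT 1)) -> 1
  row 12 [01100]: (((0 OR 0) AND (0 IMPLIES 1)) XOR ((0 IMPLIES NOT 0) OR NOT 1)) -> 1
  row 13 [01101]: (((0 OR 1) AND (0 IMPLIES 1)) XOR ((0 IMPLIES NOT 0) OR NOT 1)) -> 0
  row 14 [01110]: (((1 OR 0) AND (0 IMPLIES 1)) XOR ((1 IMPLIES NOT 1) OR NOT 1)) -> 1
  row 15 [01111]: (((1 OR 1) AND (0 IMPLIES 1)) XOR ((1 IMPLIES NOT 1) OR NOT 1)) -> 1
  row 16 [10000]: (((0 OR 0) AND (1 IMPLIES 0)) XOR ((0 IMPLIES NOT 0) OR NOT 0)) -> 1
  row 17 [10001]: (((0 OR 1) AND (1 IMPLIES 0)) XOR ((0 IMPLIES NOT 0) OR NOT 0)) -> 1
  row 18 [10010]: (((1 OR 0) AND (1 IMPLIES 0)) XOR ((1 IMPLIES NOT 1) OR NOT 0)) -> 1
  row 19 [10011]: (((1 OR 1) AND (1 IMPLIES 0)) XOR ((1 IMPLIES NOT 1) OR NOT 0)) -> 1
  row 20 [10100]: (((0 OR 0) AND (1 IMPLIES 1)) XOR ((0 IMPLIES NOT 0) OR NOT 0)) -> 1
  row 21 [10101]: (((0 OR 1) AND (1 IMPLIES 1)) XOR ((0 IMPLIES NOT 0) OR NOT 0)) -> 0
  row 22 [10110]: (((1 OR 0) AND (1 IMPLIES 1)) XOR ((1 IMPLIES NOT 1) OR NOT 0)) -> 0
  row 23 [10111]: (((1 OR 1) AND (1 IMPLIES 1)) XOR ((1 IMPLIES NOT 1) OR NOT 0)) -> 0
  row 24 [11000]: (((0 OR 0) AND (1 IMPLIES 0)) XOR ((0 IMPLIES NOT 0) OR NOT 1)) -> 1
  row 25 [11001]: (((0 OR 1) AND (1 IMPLIES 0)) XOR ((0 IMPLIES NOT 0) OR NOT 1)) -> 1
  row 26 [11010]: (((1 OR 0) AND (1 IMPLIES 0)) XOR ((1 IMPLIES NOT 1) OR NOT 1)) -> 0
  row 27 [11011]: (((1 OR 1) AND (1 IMPLIES 0)) XOR ((1 IMPLIES NOT 1) OR NOT 1)) -> 0
  row 28 [11100]: (((0 OR 0) AND (1 IMPLIES 1)) XOR ((0 IMPLIES NOT 0) OR NOT 1)) -> 1
  row 29 [11101]: (((0 OR 1) AND (1 IMPLIES 1)) XOR ((0 IMPLIES NOT 0) OR NOT 1)) -> 0
  row 30 [11110]: (((1 OR 0) AND (1 IMPLIES 1)) XOR ((1 IMPLIES NOT 1) OR NOT 1)) -> 1
  row 31 [11111]: (((1 OR 1) AND (1 IMPLIES 1)) XOR ((1 IMPLIES NOT 1) OR NOT 1)) -> 1
Full result column, 4 rows per line (a,b,c fixed per line; d,e runs 00..11 left to right):
  rows 0-3 [a,b,c=000]: 1000  = hex 8
  rows 4-7 [a,b,c=001]: 1000  = hex 8
  rows 8-11 [a,b,c=010]: 1011  = hex B
  rows 12-15 [a,b,c=011]: 1011  = hex B
  rows 16-19 [a,b,c=100]: 1111  = hex F
  rows 20-23 [a,b,c=101]: 1000  = hex 8
  rows 24-27 [a,b,c=110]: 1100  = hex C
  rows 28-31 [a,b,c=111]: 1011  = hex B
Output column (row 0 .. row 31) = 10001000101110111111100011001011
Output column grouped in 4s = 1000 1000 1011 1011 1111 1000 1100 1011 = 0x88BBF8CB
Convert to decimal digit by digit (value = value*16 + digit):
  8 -> 8
  8*16 + 8 = 136
  136*16 + 11 (B) = 2187
  2187*16 + 11 (B) = 35003
  35003*16 + 15 (F) = 560063
  560063*16 + 8 = 8961016
  8961016*16 + 12 (C) = 143376268
  143376268*16 + 11 (B) = 2294020299
Decimal = 2294020299

2294020299


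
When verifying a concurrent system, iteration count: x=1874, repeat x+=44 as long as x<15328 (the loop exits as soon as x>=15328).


Step 1: x goes from 1874 toward 15328 by 44; the body runs while x<15328, so iterations = ceil((bound-start)/step)
Step 2: Distance=13454
Step 3: ceil(13454/44)=306

306


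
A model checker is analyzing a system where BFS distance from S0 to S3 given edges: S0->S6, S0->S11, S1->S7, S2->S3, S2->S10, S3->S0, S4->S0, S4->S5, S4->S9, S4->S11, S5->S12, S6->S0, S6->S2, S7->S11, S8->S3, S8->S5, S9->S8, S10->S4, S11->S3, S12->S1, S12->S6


BFS layer-by-layer from S0:
  dist 0: {S0}
  dist 1: {S6, S11}
  dist 2: {S2, S3}
  -> S3 reached at distance 2
Shortest path length = 2

2


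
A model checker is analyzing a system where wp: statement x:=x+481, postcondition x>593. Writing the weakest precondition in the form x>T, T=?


Formula: wp(x:=E, P) = P[E/x] (substitute E for x in postcondition)
Step 1: Postcondition: x>593
Step 2: Substitute x+481 for x: x+481>593
Step 3: Solve for x: x > 593-481 = 112

112


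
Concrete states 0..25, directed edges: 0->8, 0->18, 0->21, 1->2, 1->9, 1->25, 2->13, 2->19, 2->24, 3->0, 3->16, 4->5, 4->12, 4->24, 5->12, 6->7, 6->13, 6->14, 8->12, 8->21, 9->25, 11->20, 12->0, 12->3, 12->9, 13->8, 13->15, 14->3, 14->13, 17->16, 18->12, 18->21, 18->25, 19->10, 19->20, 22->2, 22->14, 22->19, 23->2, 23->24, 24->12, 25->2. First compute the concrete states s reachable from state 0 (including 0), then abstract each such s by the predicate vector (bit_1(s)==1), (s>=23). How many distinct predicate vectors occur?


BFS from 0:
Concrete reachable: {0, 2, 3, 8, 9, 10, 12, 13, 15, 16, 18, 19, 20, 21, 24, 25}
Abstract via predicates (bit_1(s)==1), (s>=23):
  (0,0) <- {0, 8, 9, 12, 13, 16, 20, 21}
  (0,1) <- {24, 25}
  (1,0) <- {2, 3, 10, 15, 18, 19}
Distinct abstract states = 3

3


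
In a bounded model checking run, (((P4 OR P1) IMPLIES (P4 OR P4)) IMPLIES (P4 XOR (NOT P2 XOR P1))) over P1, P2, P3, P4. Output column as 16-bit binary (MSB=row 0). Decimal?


Formula: (((P4 OR P1) IMPLIES (P4 OR P4)) IMPLIES (P4 XOR (NOT P2 XOR P1))) over P1, P2, P3, P4 (16 rows)
Evaluate each row (bits = P1,P2,P3,P4, MSB first):
  row 0 [0000]: (((0 OR 0) IMPLIES (0 OR 0)) IMPLIES (0 XOR (NOT 0 XOR 0))) -> 1
  row 1 [0001]: (((1 OR 0) IMPLIES (1 OR 1)) IMPLIES (1 XOR (NOT 0 XOR 0))) -> 0
  row 2 [0010]: (((0 OR 0) IMPLIES (0 OR 0)) IMPLIES (0 XOR (NOT 0 XOR 0))) -> 1
  row 3 [0011]: (((1 OR 0) IMPLIES (1 OR 1)) IMPLIES (1 XOR (NOT 0 XOR 0))) -> 0
  row 4 [0100]: (((0 OR 0) IMPLIES (0 OR 0)) IMPLIES (0 XOR (NOT 1 XOR 0))) -> 0
  row 5 [0101]: (((1 OR 0) IMPLIES (1 OR 1)) IMPLIES (1 XOR (NOT 1 XOR 0))) -> 1
  row 6 [0110]: (((0 OR 0) IMPLIES (0 OR 0)) IMPLIES (0 XOR (NOT 1 XOR 0))) -> 0
  row 7 [0111]: (((1 OR 0) IMPLIES (1 OR 1)) IMPLIES (1 XOR (NOT 1 XOR 0))) -> 1
  row 8 [1000]: (((0 OR 1) IMPLIES (0 OR 0)) IMPLIES (0 XOR (NOT 0 XOR 1))) -> 1
  row 9 [1001]: (((1 OR 1) IMPLIES (1 OR 1)) IMPLIES (1 XOR (NOT 0 XOR 1))) -> 1
  row 10 [1010]: (((0 OR 1) IMPLIES (0 OR 0)) IMPLIES (0 XOR (NOT 0 XOR 1))) -> 1
  row 11 [1011]: (((1 OR 1) IMPLIES (1 OR 1)) IMPLIES (1 XOR (NOT 0 XOR 1))) -> 1
  row 12 [1100]: (((0 OR 1) IMPLIES (0 OR 0)) IMPLIES (0 XOR (NOT 1 XOR 1))) -> 1
  row 13 [1101]: (((1 OR 1) IMPLIES (1 OR 1)) IMPLIES (1 XOR (NOT 1 XOR 1))) -> 0
  row 14 [1110]: (((0 OR 1) IMPLIES (0 OR 0)) IMPLIES (0 XOR (NOT 1 XOR 1))) -> 1
  row 15 [1111]: (((1 OR 1) IMPLIES (1 OR 1)) IMPLIES (1 XOR (NOT 1 XOR 1))) -> 0
Full result column, 4 rows per line (P1,P2 fixed per line; P3,P4 runs 00..11 left to right):
  rows 0-3 [P1,P2=00]: 1010  = hex A
  rows 4-7 [P1,P2=01]: 0101  = hex 5
  rows 8-11 [P1,P2=10]: 1111  = hex F
  rows 12-15 [P1,P2=11]: 1010  = hex A
Output column (row 0 .. row 15) = 1010010111111010
Output column grouped in 4s = 1010 0101 1111 1010 = 0xA5FA
Convert to decimal digit by digit (value = value*16 + digit):
  A -> 10
  10*16 + 5 = 165
  165*16 + 15 (F) = 2655
  2655*16 + 10 (A) = 42490
Decimal = 42490

42490


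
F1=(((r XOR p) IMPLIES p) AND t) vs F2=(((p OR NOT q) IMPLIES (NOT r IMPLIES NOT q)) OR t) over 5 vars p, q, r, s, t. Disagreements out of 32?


F1 = (((r XOR p) IMPLIES p) AND t)
F2 = (((p OR NOT q) IMPLIES (NOT r IMPLIES NOT q)) OR t)
Evaluate both on each of 32 rows (bits = p,q,r,s,t):
  row 0 [00000]: F1=0 F2=1 (differ) -> 1
  row 1 [00001]: F1=1 F2=1 -> 0
  row 2 [00010]: F1=0 F2=1 (differ) -> 1
  row 3 [00011]: F1=1 F2=1 -> 0
  row 4 [00100]: F1=0 F2=1 (differ) -> 1
  row 5 [00101]: F1=0 F2=1 (differ) -> 1
  row 6 [00110]: F1=0 F2=1 (differ) -> 1
  row 7 [00111]: F1=0 F2=1 (differ) -> 1
  row 8 [01000]: F1=0 F2=1 (differ) -> 1
  row 9 [01001]: F1=1 F2=1 -> 0
  row 10 [01010]: F1=0 F2=1 (differ) -> 1
  row 11 [01011]: F1=1 F2=1 -> 0
  row 12 [01100]: F1=0 F2=1 (differ) -> 1
  row 13 [01101]: F1=0 F2=1 (differ) -> 1
  row 14 [01110]: F1=0 F2=1 (differ) -> 1
  row 15 [01111]: F1=0 F2=1 (differ) -> 1
  row 16 [10000]: F1=0 F2=1 (differ) -> 1
  row 17 [10001]: F1=1 F2=1 -> 0
  row 18 [10010]: F1=0 F2=1 (differ) -> 1
  row 19 [10011]: F1=1 F2=1 -> 0
  row 20 [10100]: F1=0 F2=1 (differ) -> 1
  row 21 [10101]: F1=1 F2=1 -> 0
  row 22 [10110]: F1=0 F2=1 (differ) -> 1
  row 23 [10111]: F1=1 F2=1 -> 0
  row 24 [11000]: F1=0 F2=0 -> 0
  row 25 [11001]: F1=1 F2=1 -> 0
  row 26 [11010]: F1=0 F2=0 -> 0
  row 27 [11011]: F1=1 F2=1 -> 0
  row 28 [11100]: F1=0 F2=1 (differ) -> 1
  row 29 [11101]: F1=1 F2=1 -> 0
  row 30 [11110]: F1=0 F2=1 (differ) -> 1
  row 31 [11111]: F1=1 F2=1 -> 0
Full result column, 8 rows per line (p,q fixed per line; r,s,t runs 000..111 left to right):
  rows 0-7 [p,q=00]: 10101111  (ones: 6)
  rows 8-15 [p,q=01]: 10101111  (ones: 6)
  rows 16-23 [p,q=10]: 10101010  (ones: 4)
  rows 24-31 [p,q=11]: 00001010  (ones: 2)
Disagreements = 6+6+4+2 = 18

18


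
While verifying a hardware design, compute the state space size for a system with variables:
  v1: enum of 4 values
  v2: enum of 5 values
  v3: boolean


State space = product of domain sizes of all variables.
Domain sizes:
  v1 (enum of 4 values): 4
  v2 (enum of 5 values): 5
  v3 (boolean): 2
Product = 4 * 5 * 2 = 40

40


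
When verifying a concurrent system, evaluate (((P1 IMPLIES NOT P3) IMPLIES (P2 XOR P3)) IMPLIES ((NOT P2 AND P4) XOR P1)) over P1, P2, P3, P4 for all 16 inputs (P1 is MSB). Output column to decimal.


Formula: (((P1 IMPLIES NOT P3) IMPLIES (P2 XOR P3)) IMPLIES ((NOT P2 AND P4) XOR P1)) over P1, P2, P3, P4 (16 rows)
Evaluate each row (bits = P1,P2,P3,P4, MSB first):
  row 0 [0000]: (((0 IMPLIES NOT 0) IMPLIES (0 XOR 0)) IMPLIES ((NOT 0 AND 0) XOR 0)) -> 1
  row 1 [0001]: (((0 IMPLIES NOT 0) IMPLIES (0 XOR 0)) IMPLIES ((NOT 0 AND 1) XOR 0)) -> 1
  row 2 [0010]: (((0 IMPLIES NOT 1) IMPLIES (0 XOR 1)) IMPLIES ((NOT 0 AND 0) XOR 0)) -> 0
  row 3 [0011]: (((0 IMPLIES NOT 1) IMPLIES (0 XOR 1)) IMPLIES ((NOT 0 AND 1) XOR 0)) -> 1
  row 4 [0100]: (((0 IMPLIES NOT 0) IMPLIES (1 XOR 0)) IMPLIES ((NOT 1 AND 0) XOR 0)) -> 0
  row 5 [0101]: (((0 IMPLIES NOT 0) IMPLIES (1 XOR 0)) IMPLIES ((NOT 1 AND 1) XOR 0)) -> 0
  row 6 [0110]: (((0 IMPLIES NOT 1) IMPLIES (1 XOR 1)) IMPLIES ((NOT 1 AND 0) XOR 0)) -> 1
  row 7 [0111]: (((0 IMPLIES NOT 1) IMPLIES (1 XOR 1)) IMPLIES ((NOT 1 AND 1) XOR 0)) -> 1
  row 8 [1000]: (((1 IMPLIES NOT 0) IMPLIES (0 XOR 0)) IMPLIES ((NOT 0 AND 0) XOR 1)) -> 1
  row 9 [1001]: (((1 IMPLIES NOT 0) IMPLIES (0 XOR 0)) IMPLIES ((NOT 0 AND 1) XOR 1)) -> 1
  row 10 [1010]: (((1 IMPLIES NOT 1) IMPLIES (0 XOR 1)) IMPLIES ((NOT 0 AND 0) XOR 1)) -> 1
  row 11 [1011]: (((1 IMPLIES NOT 1) IMPLIES (0 XOR 1)) IMPLIES ((NOT 0 AND 1) XOR 1)) -> 0
  row 12 [1100]: (((1 IMPLIES NOT 0) IMPLIES (1 XOR 0)) IMPLIES ((NOT 1 AND 0) XOR 1)) -> 1
  row 13 [1101]: (((1 IMPLIES NOT 0) IMPLIES (1 XOR 0)) IMPLIES ((NOT 1 AND 1) XOR 1)) -> 1
  row 14 [1110]: (((1 IMPLIES NOT 1) IMPLIES (1 XOR 1)) IMPLIES ((NOT 1 AND 0) XOR 1)) -> 1
  row 15 [1111]: (((1 IMPLIES NOT 1) IMPLIES (1 XOR 1)) IMPLIES ((NOT 1 AND 1) XOR 1)) -> 1
Full result column, 4 rows per line (P1,P2 fixed per line; P3,P4 runs 00..11 left to right):
  rows 0-3 [P1,P2=00]: 1101  = hex D
  rows 4-7 [P1,P2=01]: 0011  = hex 3
  rows 8-11 [P1,P2=10]: 1110  = hex E
  rows 12-15 [P1,P2=11]: 1111  = hex F
Output column (row 0 .. row 15) = 1101001111101111
Output column grouped in 4s = 1101 0011 1110 1111 = 0xD3EF
Convert to decimal digit by digit (value = value*16 + digit):
  D -> 13
  13*16 + 3 = 211
  211*16 + 14 (E) = 3390
  3390*16 + 15 (F) = 54255
Decimal = 54255

54255


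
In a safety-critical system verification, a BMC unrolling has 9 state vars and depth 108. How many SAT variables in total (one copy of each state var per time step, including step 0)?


BMC unrolls to depth k, creating one copy of each state var for steps 0..k.
Step count = 108 + 1 = 109 (steps 0 through 108)
Vars per step = 9
Total = 9 * 109 = 981

981


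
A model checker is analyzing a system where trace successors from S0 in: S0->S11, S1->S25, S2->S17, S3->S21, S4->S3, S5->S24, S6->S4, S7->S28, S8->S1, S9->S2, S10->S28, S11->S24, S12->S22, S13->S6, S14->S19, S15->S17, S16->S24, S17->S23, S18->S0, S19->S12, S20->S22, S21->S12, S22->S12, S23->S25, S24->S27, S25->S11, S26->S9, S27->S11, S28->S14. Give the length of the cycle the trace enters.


Trace from S0 until a state repeats:
  S0 -> S11 -> S24 -> S27 -> S11
S11 first seen at step 1, revisited at step 4.
Cycle length = 4 - 1 = 3

3


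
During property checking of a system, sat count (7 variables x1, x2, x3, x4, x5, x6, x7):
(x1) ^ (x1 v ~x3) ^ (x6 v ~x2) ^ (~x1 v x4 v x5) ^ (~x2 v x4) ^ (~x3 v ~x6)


CNF with 6 clauses over 7 vars (128 assignments).
An assignment satisfies CNF iff every clause has >=1 true literal.
Check each row (bits = x1,x2,x3,x4,x5,x6,x7; clause T/F shown):
  row 0 [0000000]: clauses=FTTTTT -> 0
  row 1 [0000001]: clauses=FTTTTT -> 0
  row 2 [0000010]: clauses=FTTTTT -> 0
  row 3 [0000011]: clauses=FTTTTT -> 0
  row 4 [0000100]: clauses=FTTTTT -> 0
  (every remaining row is evaluated the same way; all 128 results are listed next)
Full result column, 8 rows per line (x1,x2,x3,x4 fixed per line; x5,x6,x7 runs 000..111 left to right):
  rows 0-7 [x1,x2,x3,x4=0000]: 00000000  (ones: 0)
  rows 8-15 [x1,x2,x3,x4=0001]: 00000000  (ones: 0)
  rows 16-23 [x1,x2,x3,x4=0010]: 00000000  (ones: 0)
  rows 24-31 [x1,x2,x3,x4=0011]: 00000000  (ones: 0)
  rows 32-39 [x1,x2,x3,x4=0100]: 00000000  (ones: 0)
  rows 40-47 [x1,x2,x3,x4=0101]: 00000000  (ones: 0)
  rows 48-55 [x1,x2,x3,x4=0110]: 00000000  (ones: 0)
  rows 56-63 [x1,x2,x3,x4=0111]: 00000000  (ones: 0)
  rows 64-71 [x1,x2,x3,x4=1000]: 00001111  (ones: 4)
  rows 72-79 [x1,x2,x3,x4=1001]: 11111111  (ones: 8)
  rows 80-87 [x1,x2,x3,x4=1010]: 00001100  (ones: 2)
  rows 88-95 [x1,x2,x3,x4=1011]: 11001100  (ones: 4)
  rows 96-103 [x1,x2,x3,x4=1100]: 00000000  (ones: 0)
  rows 104-111 [x1,x2,x3,x4=1101]: 00110011  (ones: 4)
  rows 112-119 [x1,x2,x3,x4=1110]: 00000000  (ones: 0)
  rows 120-127 [x1,x2,x3,x4=1111]: 00000000  (ones: 0)
Satisfying assignments = 0+0+0+0+0+0+0+0+4+8+2+4+0+4+0+0 = 22

22


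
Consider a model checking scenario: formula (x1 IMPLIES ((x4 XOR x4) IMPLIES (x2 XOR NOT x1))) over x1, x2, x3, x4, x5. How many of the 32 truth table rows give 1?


Formula: (x1 IMPLIES ((x4 XOR x4) IMPLIES (x2 XOR NOT x1))) over 5 vars (32 rows)
Evaluate each row (x1, x2, x3, x4, x5 as bits, MSB first):
  row 0 [00000]: (0 IMPLIES ((0 XOR 0) IMPLIES (0 XOR NOT 0))) -> 1
  row 1 [00001]: (0 IMPLIES ((0 XOR 0) IMPLIES (0 XOR NOT 0))) -> 1
  row 2 [00010]: (0 IMPLIES ((1 XOR 1) IMPLIES (0 XOR NOT 0))) -> 1
  row 3 [00011]: (0 IMPLIES ((1 XOR 1) IMPLIES (0 XOR NOT 0))) -> 1
  row 4 [00100]: (0 IMPLIES ((0 XOR 0) IMPLIES (0 XOR NOT 0))) -> 1
  row 5 [00101]: (0 IMPLIES ((0 XOR 0) IMPLIES (0 XOR NOT 0))) -> 1
  row 6 [00110]: (0 IMPLIES ((1 XOR 1) IMPLIES (0 XOR NOT 0))) -> 1
  row 7 [00111]: (0 IMPLIES ((1 XOR 1) IMPLIES (0 XOR NOT 0))) -> 1
  row 8 [01000]: (0 IMPLIES ((0 XOR 0) IMPLIES (1 XOR NOT 0))) -> 1
  row 9 [01001]: (0 IMPLIES ((0 XOR 0) IMPLIES (1 XOR NOT 0))) -> 1
  row 10 [01010]: (0 IMPLIES ((1 XOR 1) IMPLIES (1 XOR NOT 0))) -> 1
  row 11 [01011]: (0 IMPLIES ((1 XOR 1) IMPLIES (1 XOR NOT 0))) -> 1
  row 12 [01100]: (0 IMPLIES ((0 XOR 0) IMPLIES (1 XOR NOT 0))) -> 1
  row 13 [01101]: (0 IMPLIES ((0 XOR 0) IMPLIES (1 XOR NOT 0))) -> 1
  row 14 [01110]: (0 IMPLIES ((1 XOR 1) IMPLIES (1 XOR NOT 0))) -> 1
  row 15 [01111]: (0 IMPLIES ((1 XOR 1) IMPLIES (1 XOR NOT 0))) -> 1
  row 16 [10000]: (1 IMPLIES ((0 XOR 0) IMPLIES (0 XOR NOT 1))) -> 1
  row 17 [10001]: (1 IMPLIES ((0 XOR 0) IMPLIES (0 XOR NOT 1))) -> 1
  row 18 [10010]: (1 IMPLIES ((1 XOR 1) IMPLIES (0 XOR NOT 1))) -> 1
  row 19 [10011]: (1 IMPLIES ((1 XOR 1) IMPLIES (0 XOR NOT 1))) -> 1
  row 20 [10100]: (1 IMPLIES ((0 XOR 0) IMPLIES (0 XOR NOT 1))) -> 1
  row 21 [10101]: (1 IMPLIES ((0 XOR 0) IMPLIES (0 XOR NOT 1))) -> 1
  row 22 [10110]: (1 IMPLIES ((1 XOR 1) IMPLIES (0 XOR NOT 1))) -> 1
  row 23 [10111]: (1 IMPLIES ((1 XOR 1) IMPLIES (0 XOR NOT 1))) -> 1
  row 24 [11000]: (1 IMPLIES ((0 XOR 0) IMPLIES (1 XOR NOT 1))) -> 1
  row 25 [11001]: (1 IMPLIES ((0 XOR 0) IMPLIES (1 XOR NOT 1))) -> 1
  row 26 [11010]: (1 IMPLIES ((1 XOR 1) IMPLIES (1 XOR NOT 1))) -> 1
  row 27 [11011]: (1 IMPLIES ((1 XOR 1) IMPLIES (1 XOR NOT 1))) -> 1
  row 28 [11100]: (1 IMPLIES ((0 XOR 0) IMPLIES (1 XOR NOT 1))) -> 1
  row 29 [11101]: (1 IMPLIES ((0 XOR 0) IMPLIES (1 XOR NOT 1))) -> 1
  row 30 [11110]: (1 IMPLIES ((1 XOR 1) IMPLIES (1 XOR NOT 1))) -> 1
  row 31 [11111]: (1 IMPLIES ((1 XOR 1) IMPLIES (1 XOR NOT 1))) -> 1
Full result column, 8 rows per line (x1,x2 fixed per line; x3,x4,x5 runs 000..111 left to right):
  rows 0-7 [x1,x2=00]: 11111111  (ones: 8)
  rows 8-15 [x1,x2=01]: 11111111  (ones: 8)
  rows 16-23 [x1,x2=10]: 11111111  (ones: 8)
  rows 24-31 [x1,x2=11]: 11111111  (ones: 8)
Count of 1-rows = 8+8+8+8 = 32

32


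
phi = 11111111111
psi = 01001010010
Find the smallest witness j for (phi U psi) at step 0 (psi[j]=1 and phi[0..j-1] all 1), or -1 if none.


(phi U psi) at 0: need smallest j with psi[j]=1 and phi[i]=1 for all i in [0,j).
Scan from step 0:
  step 0: phi=1, psi=0 -> continue
  step 1: psi=1 and phi held for [0,1) -> witness found
Witness step = 1

1


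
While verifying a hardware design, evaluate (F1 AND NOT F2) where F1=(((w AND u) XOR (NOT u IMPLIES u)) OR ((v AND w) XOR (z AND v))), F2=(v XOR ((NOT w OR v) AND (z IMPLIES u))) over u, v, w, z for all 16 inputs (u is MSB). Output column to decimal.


F1 = (((w AND u) XOR (NOT u IMPLIES u)) OR ((v AND w) XOR (z AND v)))
F2 = (v XOR ((NOT w OR v) AND (z IMPLIES u)))
Counterexample to F1=>F2 is where F1=1 and F2=0.
Evaluate each row (bits = u,v,w,z, MSB first):
  row 0 [0000]: F1=0 F2=1 -> F1&~F2 -> 0
  row 1 [0001]: F1=0 F2=0 -> F1&~F2 -> 0
  row 2 [0010]: F1=0 F2=0 -> F1&~F2 -> 0
  row 3 [0011]: F1=0 F2=0 -> F1&~F2 -> 0
  row 4 [0100]: F1=0 F2=0 -> F1&~F2 -> 0
  row 5 [0101]: F1=1 F2=1 -> F1&~F2 -> 0
  row 6 [0110]: F1=1 F2=0 -> F1&~F2 -> 1
  row 7 [0111]: F1=0 F2=1 -> F1&~F2 -> 0
  row 8 [1000]: F1=1 F2=1 -> F1&~F2 -> 0
  row 9 [1001]: F1=1 F2=1 -> F1&~F2 -> 0
  row 10 [1010]: F1=0 F2=0 -> F1&~F2 -> 0
  row 11 [1011]: F1=0 F2=0 -> F1&~F2 -> 0
  row 12 [1100]: F1=1 F2=0 -> F1&~F2 -> 1
  row 13 [1101]: F1=1 F2=0 -> F1&~F2 -> 1
  row 14 [1110]: F1=1 F2=0 -> F1&~F2 -> 1
  row 15 [1111]: F1=0 F2=0 -> F1&~F2 -> 0
Full result column, 4 rows per line (u,v fixed per line; w,z runs 00..11 left to right):
  rows 0-3 [u,v=00]: 0000  = hex 0
  rows 4-7 [u,v=01]: 0010  = hex 2
  rows 8-11 [u,v=10]: 0000  = hex 0
  rows 12-15 [u,v=11]: 1110  = hex E
Counterexample vector (row 0 .. row 15) = 0000001000001110
Output column grouped in 4s = 0000 0010 0000 1110 = 0x020E
Convert to decimal digit by digit (value = value*16 + digit):
  0 -> 0
  0*16 + 2 = 2
  2*16 + 0 = 32
  32*16 + 14 (E) = 526
Decimal = 526

526


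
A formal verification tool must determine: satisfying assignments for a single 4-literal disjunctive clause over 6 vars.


Step 1: Total=2^6=64
Step 2: Unsat when all 4 false: 2^2=4
Step 3: Sat=64-4=60

60


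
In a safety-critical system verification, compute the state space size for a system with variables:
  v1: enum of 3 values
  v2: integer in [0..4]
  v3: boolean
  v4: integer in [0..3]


State space = product of domain sizes of all variables.
Domain sizes:
  v1 (enum of 3 values): 3
  v2 (integer in [0..4]): 5
  v3 (boolean): 2
  v4 (integer in [0..3]): 4
Product = 3 * 5 * 2 * 4 = 120

120


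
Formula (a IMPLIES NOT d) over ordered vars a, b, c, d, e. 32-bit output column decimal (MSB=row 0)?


Formula: (a IMPLIES NOT d) over a, b, c, d, e (32 rows)
Evaluate each row (bits = a,b,c,d,e, MSB first):
  row 0 [00000]: (0 IMPLIES NOT 0) -> 1
  row 1 [00001]: (0 IMPLIES NOT 0) -> 1
  row 2 [00010]: (0 IMPLIES NOT 1) -> 1
  row 3 [00011]: (0 IMPLIES NOT 1) -> 1
  row 4 [00100]: (0 IMPLIES NOT 0) -> 1
  row 5 [00101]: (0 IMPLIES NOT 0) -> 1
  row 6 [00110]: (0 IMPLIES NOT 1) -> 1
  row 7 [00111]: (0 IMPLIES NOT 1) -> 1
  row 8 [01000]: (0 IMPLIES NOT 0) -> 1
  row 9 [01001]: (0 IMPLIES NOT 0) -> 1
  row 10 [01010]: (0 IMPLIES NOT 1) -> 1
  row 11 [01011]: (0 IMPLIES NOT 1) -> 1
  row 12 [01100]: (0 IMPLIES NOT 0) -> 1
  row 13 [01101]: (0 IMPLIES NOT 0) -> 1
  row 14 [01110]: (0 IMPLIES NOT 1) -> 1
  row 15 [01111]: (0 IMPLIES NOT 1) -> 1
  row 16 [10000]: (1 IMPLIES NOT 0) -> 1
  row 17 [10001]: (1 IMPLIES NOT 0) -> 1
  row 18 [10010]: (1 IMPLIES NOT 1) -> 0
  row 19 [10011]: (1 IMPLIES NOT 1) -> 0
  row 20 [10100]: (1 IMPLIES NOT 0) -> 1
  row 21 [10101]: (1 IMPLIES NOT 0) -> 1
  row 22 [10110]: (1 IMPLIES NOT 1) -> 0
  row 23 [10111]: (1 IMPLIES NOT 1) -> 0
  row 24 [11000]: (1 IMPLIES NOT 0) -> 1
  row 25 [11001]: (1 IMPLIES NOT 0) -> 1
  row 26 [11010]: (1 IMPLIES NOT 1) -> 0
  row 27 [11011]: (1 IMPLIES NOT 1) -> 0
  row 28 [11100]: (1 IMPLIES NOT 0) -> 1
  row 29 [11101]: (1 IMPLIES NOT 0) -> 1
  row 30 [11110]: (1 IMPLIES NOT 1) -> 0
  row 31 [11111]: (1 IMPLIES NOT 1) -> 0
Full result column, 4 rows per line (a,b,c fixed per line; d,e runs 00..11 left to right):
  rows 0-3 [a,b,c=000]: 1111  = hex F
  rows 4-7 [a,b,c=001]: 1111  = hex F
  rows 8-11 [a,b,c=010]: 1111  = hex F
  rows 12-15 [a,b,c=011]: 1111  = hex F
  rows 16-19 [a,b,c=100]: 1100  = hex C
  rows 20-23 [a,b,c=101]: 1100  = hex C
  rows 24-27 [a,b,c=110]: 1100  = hex C
  rows 28-31 [a,b,c=111]: 1100  = hex C
Output column (row 0 .. row 31) = 11111111111111111100110011001100
Output column grouped in 4s = 1111 1111 1111 1111 1100 1100 1100 1100 = 0xFFFFCCCC
Convert to decimal digit by digit (value = value*16 + digit):
  F -> 15
  15*16 + 15 (F) = 255
  255*16 + 15 (F) = 4095
  4095*16 + 15 (F) = 65535
  65535*16 + 12 (C) = 1048572
  1048572*16 + 12 (C) = 16777164
  16777164*16 + 12 (C) = 268434636
  268434636*16 + 12 (C) = 4294954188
Decimal = 4294954188

4294954188


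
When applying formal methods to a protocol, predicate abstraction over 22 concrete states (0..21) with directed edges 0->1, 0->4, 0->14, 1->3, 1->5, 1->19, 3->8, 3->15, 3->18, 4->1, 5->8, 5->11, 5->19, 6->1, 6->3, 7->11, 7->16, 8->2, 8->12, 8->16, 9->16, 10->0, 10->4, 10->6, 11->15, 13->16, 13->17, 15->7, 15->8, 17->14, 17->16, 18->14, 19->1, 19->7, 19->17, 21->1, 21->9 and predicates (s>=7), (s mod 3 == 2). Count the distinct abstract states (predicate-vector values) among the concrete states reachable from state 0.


BFS from 0:
Concrete reachable: {0, 1, 2, 3, 4, 5, 7, 8, 11, 12, 14, 15, 16, 17, 18, 19}
Abstract via predicates (s>=7), (s mod 3 == 2):
  (0,0) <- {0, 1, 3, 4}
  (0,1) <- {2, 5}
  (1,0) <- {7, 12, 15, 16, 18, 19}
  (1,1) <- {8, 11, 14, 17}
Distinct abstract states = 4

4


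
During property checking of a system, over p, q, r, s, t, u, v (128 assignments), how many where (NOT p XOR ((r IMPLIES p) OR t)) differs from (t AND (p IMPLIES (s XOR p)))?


F1 = (NOT p XOR ((r IMPLIES p) OR t))
F2 = (t AND (p IMPLIES (s XOR p)))
Evaluate both on each of 128 rows (bits = p,q,r,s,t,u,v):
  row 0 [0000000]: F1=0 F2=0 -> 0
  row 1 [0000001]: F1=0 F2=0 -> 0
  row 2 [0000010]: F1=0 F2=0 -> 0
  row 3 [0000011]: F1=0 F2=0 -> 0
  row 4 [0000100]: F1=0 F2=1 (differ) -> 1
  (every remaining row is evaluated the same way; all 128 results are listed next)
Full result column, 8 rows per line (p,q,r,s fixed per line; t,u,v runs 000..111 left to right):
  rows 0-7 [p,q,r,s=0000]: 00001111  (ones: 4)
  rows 8-15 [p,q,r,s=0001]: 00001111  (ones: 4)
  rows 16-23 [p,q,r,s=0010]: 11111111  (ones: 8)
  rows 24-31 [p,q,r,s=0011]: 11111111  (ones: 8)
  rows 32-39 [p,q,r,s=0100]: 00001111  (ones: 4)
  rows 40-47 [p,q,r,s=0101]: 00001111  (ones: 4)
  rows 48-55 [p,q,r,s=0110]: 11111111  (ones: 8)
  rows 56-63 [p,q,r,s=0111]: 11111111  (ones: 8)
  rows 64-71 [p,q,r,s=1000]: 11110000  (ones: 4)
  rows 72-79 [p,q,r,s=1001]: 11111111  (ones: 8)
  rows 80-87 [p,q,r,s=1010]: 11110000  (ones: 4)
  rows 88-95 [p,q,r,s=1011]: 11111111  (ones: 8)
  rows 96-103 [p,q,r,s=1100]: 11110000  (ones: 4)
  rows 104-111 [p,q,r,s=1101]: 11111111  (ones: 8)
  rows 112-119 [p,q,r,s=1110]: 11110000  (ones: 4)
  rows 120-127 [p,q,r,s=1111]: 11111111  (ones: 8)
Disagreements = 4+4+8+8+4+4+8+8+4+8+4+8+4+8+4+8 = 96

96


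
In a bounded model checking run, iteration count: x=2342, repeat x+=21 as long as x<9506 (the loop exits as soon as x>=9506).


Step 1: x goes from 2342 toward 9506 by 21; the body runs while x<9506, so iterations = ceil((bound-start)/step)
Step 2: Distance=7164
Step 3: ceil(7164/21)=342

342


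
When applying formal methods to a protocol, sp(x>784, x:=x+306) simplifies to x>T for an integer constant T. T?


Formula: sp(P, x:=E) = exists old_x. (x = E[old_x/x]) AND P[old_x/x] (old_x is the value of x before the assignment; eliminate old_x by solving x = E[old_x/x] for old_x)
Step 1: Precondition P: x>784, i.e. old_x > 784
Step 2: Assignment gives x = old_x + 306, so old_x = x - 306
Step 3: Substitute into P: x - 306 > 784
Step 4: Simplify: x > 784+306 = 1090

1090


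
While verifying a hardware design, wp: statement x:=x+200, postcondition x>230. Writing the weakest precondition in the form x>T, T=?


Formula: wp(x:=E, P) = P[E/x] (substitute E for x in postcondition)
Step 1: Postcondition: x>230
Step 2: Substitute x+200 for x: x+200>230
Step 3: Solve for x: x > 230-200 = 30

30


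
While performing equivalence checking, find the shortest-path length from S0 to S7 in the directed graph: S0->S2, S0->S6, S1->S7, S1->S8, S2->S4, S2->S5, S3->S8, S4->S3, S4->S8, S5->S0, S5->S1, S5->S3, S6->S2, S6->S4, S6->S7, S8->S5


BFS layer-by-layer from S0:
  dist 0: {S0}
  dist 1: {S2, S6}
  dist 2: {S4, S5, S7}
  -> S7 reached at distance 2
Shortest path length = 2

2


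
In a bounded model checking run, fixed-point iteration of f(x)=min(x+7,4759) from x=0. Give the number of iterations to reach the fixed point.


Step 1: x=0, cap=4759, increment=7
Step 2: x grows by 7 each step until capped at 4759; fixed point is x=4759
Step 3: iterations = ceil(4759/7) = 680

680


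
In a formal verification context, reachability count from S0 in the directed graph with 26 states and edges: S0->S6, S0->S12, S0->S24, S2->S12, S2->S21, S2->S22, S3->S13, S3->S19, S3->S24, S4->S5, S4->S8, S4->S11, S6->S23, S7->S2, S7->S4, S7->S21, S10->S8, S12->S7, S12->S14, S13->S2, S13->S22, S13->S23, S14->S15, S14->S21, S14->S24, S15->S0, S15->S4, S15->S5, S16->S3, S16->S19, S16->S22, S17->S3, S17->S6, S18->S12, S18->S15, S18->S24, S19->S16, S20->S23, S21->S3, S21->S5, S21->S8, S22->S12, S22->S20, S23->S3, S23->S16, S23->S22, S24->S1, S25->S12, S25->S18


BFS from S0:
  layer 0: {S0}
  layer 1: {S6, S12, S24}
  layer 2: {S1, S7, S14, S23}
  layer 3: {S2, S3, S4, S15, S16, S21, S22}
  layer 4: {S5, S8, S11, S13, S19, S20}
Reachable set: {S0, S1, S2, S3, S4, S5, S6, S7, S8, S11, S12, S13, S14, S15, S16, S19, S20, S21, S22, S23, S24}
Count = 21

21


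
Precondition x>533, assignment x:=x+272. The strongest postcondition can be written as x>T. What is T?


Formula: sp(P, x:=E) = exists old_x. (x = E[old_x/x]) AND P[old_x/x] (old_x is the value of x before the assignment; eliminate old_x by solving x = E[old_x/x] for old_x)
Step 1: Precondition P: x>533, i.e. old_x > 533
Step 2: Assignment gives x = old_x + 272, so old_x = x - 272
Step 3: Substitute into P: x - 272 > 533
Step 4: Simplify: x > 533+272 = 805

805


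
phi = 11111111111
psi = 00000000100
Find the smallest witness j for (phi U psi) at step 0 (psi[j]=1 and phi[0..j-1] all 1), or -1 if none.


(phi U psi) at 0: need smallest j with psi[j]=1 and phi[i]=1 for all i in [0,j).
Scan from step 0:
  step 0: phi=1, psi=0 -> continue
  step 1: phi=1, psi=0 -> continue
  step 2: phi=1, psi=0 -> continue
  step 3: phi=1, psi=0 -> continue
  step 8: psi=1 and phi held for [0,8) -> witness found
Witness step = 8

8


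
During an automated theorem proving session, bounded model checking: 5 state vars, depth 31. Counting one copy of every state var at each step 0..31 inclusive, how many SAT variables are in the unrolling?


BMC unrolls to depth k, creating one copy of each state var for steps 0..k.
Step count = 31 + 1 = 32 (steps 0 through 31)
Vars per step = 5
Total = 5 * 32 = 160

160


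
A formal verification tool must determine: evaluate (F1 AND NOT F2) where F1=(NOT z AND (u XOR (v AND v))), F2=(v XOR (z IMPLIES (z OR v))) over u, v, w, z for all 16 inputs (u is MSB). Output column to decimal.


F1 = (NOT z AND (u XOR (v AND v)))
F2 = (v XOR (z IMPLIES (z OR v)))
Counterexample to F1=>F2 is where F1=1 and F2=0.
Evaluate each row (bits = u,v,w,z, MSB first):
  row 0 [0000]: F1=0 F2=1 -> F1&~F2 -> 0
  row 1 [0001]: F1=0 F2=1 -> F1&~F2 -> 0
  row 2 [0010]: F1=0 F2=1 -> F1&~F2 -> 0
  row 3 [0011]: F1=0 F2=1 -> F1&~F2 -> 0
  row 4 [0100]: F1=1 F2=0 -> F1&~F2 -> 1
  row 5 [0101]: F1=0 F2=0 -> F1&~F2 -> 0
  row 6 [0110]: F1=1 F2=0 -> F1&~F2 -> 1
  row 7 [0111]: F1=0 F2=0 -> F1&~F2 -> 0
  row 8 [1000]: F1=1 F2=1 -> F1&~F2 -> 0
  row 9 [1001]: F1=0 F2=1 -> F1&~F2 -> 0
  row 10 [1010]: F1=1 F2=1 -> F1&~F2 -> 0
  row 11 [1011]: F1=0 F2=1 -> F1&~F2 -> 0
  row 12 [1100]: F1=0 F2=0 -> F1&~F2 -> 0
  row 13 [1101]: F1=0 F2=0 -> F1&~F2 -> 0
  row 14 [1110]: F1=0 F2=0 -> F1&~F2 -> 0
  row 15 [1111]: F1=0 F2=0 -> F1&~F2 -> 0
Full result column, 4 rows per line (u,v fixed per line; w,z runs 00..11 left to right):
  rows 0-3 [u,v=00]: 0000  = hex 0
  rows 4-7 [u,v=01]: 1010  = hex A
  rows 8-11 [u,v=10]: 0000  = hex 0
  rows 12-15 [u,v=11]: 0000  = hex 0
Counterexample vector (row 0 .. row 15) = 0000101000000000
Output column grouped in 4s = 0000 1010 0000 0000 = 0x0A00
Convert to decimal digit by digit (value = value*16 + digit):
  0 -> 0
  0*16 + 10 (A) = 10
  10*16 + 0 = 160
  160*16 + 0 = 2560
Decimal = 2560

2560


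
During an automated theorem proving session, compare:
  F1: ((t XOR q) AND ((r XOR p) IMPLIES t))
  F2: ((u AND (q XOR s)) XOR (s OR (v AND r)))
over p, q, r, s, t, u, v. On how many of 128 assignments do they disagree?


F1 = ((t XOR q) AND ((r XOR p) IMPLIES t))
F2 = ((u AND (q XOR s)) XOR (s OR (v AND r)))
Evaluate both on each of 128 rows (bits = p,q,r,s,t,u,v):
  row 0 [0000000]: F1=0 F2=0 -> 0
  row 1 [0000001]: F1=0 F2=0 -> 0
  row 2 [0000010]: F1=0 F2=0 -> 0
  row 3 [0000011]: F1=0 F2=0 -> 0
  row 4 [0000100]: F1=1 F2=0 (differ) -> 1
  (every remaining row is evaluated the same way; all 128 results are listed next)
Full result column, 8 rows per line (p,q,r,s fixed per line; t,u,v runs 000..111 left to right):
  rows 0-7 [p,q,r,s=0000]: 00001111  (ones: 4)
  rows 8-15 [p,q,r,s=0001]: 11000011  (ones: 4)
  rows 16-23 [p,q,r,s=0010]: 01011010  (ones: 4)
  rows 24-31 [p,q,r,s=0011]: 11000011  (ones: 4)
  rows 32-39 [p,q,r,s=0100]: 11000011  (ones: 4)
  rows 40-47 [p,q,r,s=0101]: 00001111  (ones: 4)
  rows 48-55 [p,q,r,s=0110]: 01100110  (ones: 4)
  rows 56-63 [p,q,r,s=0111]: 11111111  (ones: 8)
  rows 64-71 [p,q,r,s=1000]: 00001111  (ones: 4)
  rows 72-79 [p,q,r,s=1001]: 11000011  (ones: 4)
  rows 80-87 [p,q,r,s=1010]: 01011010  (ones: 4)
  rows 88-95 [p,q,r,s=1011]: 11000011  (ones: 4)
  rows 96-103 [p,q,r,s=1100]: 00110011  (ones: 4)
  rows 104-111 [p,q,r,s=1101]: 11111111  (ones: 8)
  rows 112-119 [p,q,r,s=1110]: 10010110  (ones: 4)
  rows 120-127 [p,q,r,s=1111]: 00001111  (ones: 4)
Disagreements = 4+4+4+4+4+4+4+8+4+4+4+4+4+8+4+4 = 72

72


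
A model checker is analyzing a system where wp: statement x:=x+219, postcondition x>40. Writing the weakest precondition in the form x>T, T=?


Formula: wp(x:=E, P) = P[E/x] (substitute E for x in postcondition)
Step 1: Postcondition: x>40
Step 2: Substitute x+219 for x: x+219>40
Step 3: Solve for x: x > 40-219 = -179

-179


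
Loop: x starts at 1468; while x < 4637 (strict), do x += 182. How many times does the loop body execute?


Step 1: x goes from 1468 toward 4637 by 182; the body runs while x<4637, so iterations = ceil((bound-start)/step)
Step 2: Distance=3169
Step 3: ceil(3169/182)=18

18


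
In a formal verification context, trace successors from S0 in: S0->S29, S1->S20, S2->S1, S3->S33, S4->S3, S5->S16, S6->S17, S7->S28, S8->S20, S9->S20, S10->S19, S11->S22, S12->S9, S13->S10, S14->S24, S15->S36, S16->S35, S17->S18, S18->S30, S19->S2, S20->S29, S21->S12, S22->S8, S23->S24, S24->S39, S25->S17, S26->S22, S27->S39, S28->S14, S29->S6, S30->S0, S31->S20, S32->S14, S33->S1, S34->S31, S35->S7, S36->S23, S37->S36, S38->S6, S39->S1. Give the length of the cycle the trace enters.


Trace from S0 until a state repeats:
  S0 -> S29 -> S6 -> S17 -> S18 -> S30 -> S0
S0 first seen at step 0, revisited at step 6.
Cycle length = 6 - 0 = 6

6


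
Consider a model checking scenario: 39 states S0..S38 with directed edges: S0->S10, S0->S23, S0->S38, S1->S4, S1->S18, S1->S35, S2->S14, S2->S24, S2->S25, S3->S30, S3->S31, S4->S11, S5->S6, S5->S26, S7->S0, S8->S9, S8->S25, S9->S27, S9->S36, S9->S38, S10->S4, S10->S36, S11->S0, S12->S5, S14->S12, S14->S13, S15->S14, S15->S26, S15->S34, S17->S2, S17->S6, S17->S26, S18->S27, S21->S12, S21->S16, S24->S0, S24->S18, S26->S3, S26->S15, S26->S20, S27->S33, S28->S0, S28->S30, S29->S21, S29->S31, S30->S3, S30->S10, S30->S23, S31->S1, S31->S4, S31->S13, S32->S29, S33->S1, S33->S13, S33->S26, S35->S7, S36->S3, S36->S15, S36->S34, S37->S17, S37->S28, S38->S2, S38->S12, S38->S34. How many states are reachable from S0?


BFS from S0:
  layer 0: {S0}
  layer 1: {S10, S23, S38}
  layer 2: {S2, S4, S12, S34, S36}
  layer 3: {S3, S5, S11, S14, S15, S24, S25}
  layer 4: {S6, S13, S18, S26, S30, S31}
  layer 5: {S1, S20, S27}
  layer 6: {S33, S35}
  layer 7: {S7}
Reachable set: {S0, S1, S2, S3, S4, S5, S6, S7, S10, S11, S12, S13, S14, S15, S18, S20, S23, S24, S25, S26, S27, S30, S31, S33, S34, S35, S36, S38}
Count = 28

28


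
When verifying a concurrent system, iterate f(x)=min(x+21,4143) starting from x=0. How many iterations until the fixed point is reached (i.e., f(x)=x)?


Step 1: x=0, cap=4143, increment=21
Step 2: x grows by 21 each step until capped at 4143; fixed point is x=4143
Step 3: iterations = ceil(4143/21) = 198

198


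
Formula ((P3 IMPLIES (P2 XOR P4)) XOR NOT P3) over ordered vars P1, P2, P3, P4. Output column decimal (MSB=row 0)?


Formula: ((P3 IMPLIES (P2 XOR P4)) XOR NOT P3) over P1, P2, P3, P4 (16 rows)
Evaluate each row (bits = P1,P2,P3,P4, MSB first):
  row 0 [0000]: ((0 IMPLIES (0 XOR 0)) XOR NOT 0) -> 0
  row 1 [0001]: ((0 IMPLIES (0 XOR 1)) XOR NOT 0) -> 0
  row 2 [0010]: ((1 IMPLIES (0 XOR 0)) XOR NOT 1) -> 0
  row 3 [0011]: ((1 IMPLIES (0 XOR 1)) XOR NOT 1) -> 1
  row 4 [0100]: ((0 IMPLIES (1 XOR 0)) XOR NOT 0) -> 0
  row 5 [0101]: ((0 IMPLIES (1 XOR 1)) XOR NOT 0) -> 0
  row 6 [0110]: ((1 IMPLIES (1 XOR 0)) XOR NOT 1) -> 1
  row 7 [0111]: ((1 IMPLIES (1 XOR 1)) XOR NOT 1) -> 0
  row 8 [1000]: ((0 IMPLIES (0 XOR 0)) XOR NOT 0) -> 0
  row 9 [1001]: ((0 IMPLIES (0 XOR 1)) XOR NOT 0) -> 0
  row 10 [1010]: ((1 IMPLIES (0 XOR 0)) XOR NOT 1) -> 0
  row 11 [1011]: ((1 IMPLIES (0 XOR 1)) XOR NOT 1) -> 1
  row 12 [1100]: ((0 IMPLIES (1 XOR 0)) XOR NOT 0) -> 0
  row 13 [1101]: ((0 IMPLIES (1 XOR 1)) XOR NOT 0) -> 0
  row 14 [1110]: ((1 IMPLIES (1 XOR 0)) XOR NOT 1) -> 1
  row 15 [1111]: ((1 IMPLIES (1 XOR 1)) XOR NOT 1) -> 0
Full result column, 4 rows per line (P1,P2 fixed per line; P3,P4 runs 00..11 left to right):
  rows 0-3 [P1,P2=00]: 0001  = hex 1
  rows 4-7 [P1,P2=01]: 0010  = hex 2
  rows 8-11 [P1,P2=10]: 0001  = hex 1
  rows 12-15 [P1,P2=11]: 0010  = hex 2
Output column (row 0 .. row 15) = 0001001000010010
Output column grouped in 4s = 0001 0010 0001 0010 = 0x1212
Convert to decimal digit by digit (value = value*16 + digit):
  1 -> 1
  1*16 + 2 = 18
  18*16 + 1 = 289
  289*16 + 2 = 4626
Decimal = 4626

4626


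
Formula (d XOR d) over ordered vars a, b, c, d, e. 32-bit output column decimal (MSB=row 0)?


Formula: (d XOR d) over a, b, c, d, e (32 rows)
Evaluate each row (bits = a,b,c,d,e, MSB first):
  row 0 [00000]: (0 XOR 0) -> 0
  row 1 [00001]: (0 XOR 0) -> 0
  row 2 [00010]: (1 XOR 1) -> 0
  row 3 [00011]: (1 XOR 1) -> 0
  row 4 [00100]: (0 XOR 0) -> 0
  row 5 [00101]: (0 XOR 0) -> 0
  row 6 [00110]: (1 XOR 1) -> 0
  row 7 [00111]: (1 XOR 1) -> 0
  row 8 [01000]: (0 XOR 0) -> 0
  row 9 [01001]: (0 XOR 0) -> 0
  row 10 [01010]: (1 XOR 1) -> 0
  row 11 [01011]: (1 XOR 1) -> 0
  row 12 [01100]: (0 XOR 0) -> 0
  row 13 [01101]: (0 XOR 0) -> 0
  row 14 [01110]: (1 XOR 1) -> 0
  row 15 [01111]: (1 XOR 1) -> 0
  row 16 [10000]: (0 XOR 0) -> 0
  row 17 [10001]: (0 XOR 0) -> 0
  row 18 [10010]: (1 XOR 1) -> 0
  row 19 [10011]: (1 XOR 1) -> 0
  row 20 [10100]: (0 XOR 0) -> 0
  row 21 [10101]: (0 XOR 0) -> 0
  row 22 [10110]: (1 XOR 1) -> 0
  row 23 [10111]: (1 XOR 1) -> 0
  row 24 [11000]: (0 XOR 0) -> 0
  row 25 [11001]: (0 XOR 0) -> 0
  row 26 [11010]: (1 XOR 1) -> 0
  row 27 [11011]: (1 XOR 1) -> 0
  row 28 [11100]: (0 XOR 0) -> 0
  row 29 [11101]: (0 XOR 0) -> 0
  row 30 [11110]: (1 XOR 1) -> 0
  row 31 [11111]: (1 XOR 1) -> 0
Full result column, 4 rows per line (a,b,c fixed per line; d,e runs 00..11 left to right):
  rows 0-3 [a,b,c=000]: 0000  = hex 0
  rows 4-7 [a,b,c=001]: 0000  = hex 0
  rows 8-11 [a,b,c=010]: 0000  = hex 0
  rows 12-15 [a,b,c=011]: 0000  = hex 0
  rows 16-19 [a,b,c=100]: 0000  = hex 0
  rows 20-23 [a,b,c=101]: 0000  = hex 0
  rows 24-27 [a,b,c=110]: 0000  = hex 0
  rows 28-31 [a,b,c=111]: 0000  = hex 0
Output column (row 0 .. row 31) = 00000000000000000000000000000000
Output column grouped in 4s = 0000 0000 0000 0000 0000 0000 0000 0000 = 0x00000000
Convert to decimal digit by digit (value = value*16 + digit):
  0 -> 0
  0*16 + 0 = 0
  0*16 + 0 = 0
  0*16 + 0 = 0
  0*16 + 0 = 0
  0*16 + 0 = 0
  0*16 + 0 = 0
  0*16 + 0 = 0
Decimal = 0

0
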